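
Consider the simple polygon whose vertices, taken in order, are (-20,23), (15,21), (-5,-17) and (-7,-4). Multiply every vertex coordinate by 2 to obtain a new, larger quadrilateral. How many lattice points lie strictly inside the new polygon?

2506

Using the shoelace formula, 2A = |((-20)·21 − 15·23) + (15·(-17) − (-5)·21) + ((-5)·(-4) − (-7)·(-17)) + ((-7)·23 − (-20)·(-4))| = 1255, so the area is 627.5.
The number of boundary lattice points is Σ gcd(|Δx|,|Δy|) = gcd(35,2) + gcd(20,38) + gcd(2,13) + gcd(13,27) = 1+2+1+1 = 5.
Scaling by 2 multiplies the area by 2² = 4 (so the new area is 2510) and multiplies the boundary lattice-point count by 2, giving 10.
By Pick's theorem, the interior count of the dilated polygon is 2510 − 10/2 + 1 = 2506.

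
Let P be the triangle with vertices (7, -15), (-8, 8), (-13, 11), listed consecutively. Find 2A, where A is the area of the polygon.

By the shoelace formula, twice the signed area is |(7·8 − (-8)·(-15)) + ((-8)·11 − (-13)·8) + ((-13)·(-15) − 7·11)| = 70, so the area is 35.

70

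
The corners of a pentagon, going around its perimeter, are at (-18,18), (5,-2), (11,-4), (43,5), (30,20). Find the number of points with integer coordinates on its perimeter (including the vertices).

The number of boundary lattice points is Σ gcd(|Δx|,|Δy|) = gcd(23,20) + gcd(6,2) + gcd(32,9) + gcd(13,15) + gcd(48,2) = 1+2+1+1+2 = 7.

7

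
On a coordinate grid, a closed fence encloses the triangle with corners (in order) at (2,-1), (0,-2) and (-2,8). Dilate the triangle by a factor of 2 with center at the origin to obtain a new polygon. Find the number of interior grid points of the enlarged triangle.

41

By the shoelace formula, twice the signed area is |[2·(-2) − 0·(-1)] + [0·8 − (-2)·(-2)] + [(-2)·(-1) − 2·8]| = 22, so the area is 11.
Along each edge there are gcd(|Δx|,|Δy|)+1 lattice points, so counting each shared vertex once the boundary has gcd(2,1) + gcd(2,10) + gcd(4,9) = 1+2+1 = 4.
Scaling by 2 multiplies the area by 2² = 4 (so the new area is 44) and multiplies the boundary lattice-point count by 2, giving 8.
By Pick's theorem, the interior count of the dilated polygon is 44 − 8/2 + 1 = 41.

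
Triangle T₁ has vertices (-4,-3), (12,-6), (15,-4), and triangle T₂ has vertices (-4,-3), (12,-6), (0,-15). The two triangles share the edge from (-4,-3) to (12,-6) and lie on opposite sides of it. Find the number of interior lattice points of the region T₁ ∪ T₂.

The union is the simple quadrilateral with vertices (-4,-3), (15,-4), (12,-6), (0,-15) in order.
The shoelace formula gives twice the area as |((-4)·(-4) − 15·(-3)) + (15·(-6) − 12·(-4)) + (12·(-15) − 0·(-6)) + (0·(-3) − (-4)·(-15))| = 221, so the area is 221/2.
The number of boundary lattice points is Σ gcd(|Δx|,|Δy|) = gcd(19,1) + gcd(3,2) + gcd(12,9) + gcd(4,12) = 1+1+3+4 = 9.
By Pick's theorem I = A − B/2 + 1 = 221/2 − 9/2 + 1 = 107.

107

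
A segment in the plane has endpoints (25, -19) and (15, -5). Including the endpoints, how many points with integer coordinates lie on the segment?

3

The number of lattice points on a segment between lattice points is gcd(|Δx|,|Δy|) + 1 = gcd(10,14) + 1 = 2 + 1 = 3.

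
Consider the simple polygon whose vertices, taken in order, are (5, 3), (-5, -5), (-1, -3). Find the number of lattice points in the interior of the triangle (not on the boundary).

2

The shoelace formula gives twice the area as |[5·(-5) − (-5)·3] + [(-5)·(-3) − (-1)·(-5)] + [(-1)·3 − 5·(-3)]| = 12, so the area is 6.
Along each edge there are gcd(|Δx|,|Δy|)+1 lattice points, so counting each shared vertex once the boundary has gcd(10,8) + gcd(4,2) + gcd(6,6) = 2+2+6 = 10.
Pick's theorem gives I = A − B/2 + 1 = 6 − 10/2 + 1 = 2.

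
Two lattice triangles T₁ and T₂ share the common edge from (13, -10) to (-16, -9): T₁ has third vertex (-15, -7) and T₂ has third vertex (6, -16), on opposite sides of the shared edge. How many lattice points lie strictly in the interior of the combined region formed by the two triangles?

119

The union is the simple quadrilateral with vertices (13, -10), (-15, -7), (-16, -9), (6, -16) in order.
By the shoelace formula, twice the signed area is |[13·(-7) − (-15)·(-10)] + [(-15)·(-9) − (-16)·(-7)] + [(-16)·(-16) − 6·(-9)] + [6·(-10) − 13·(-16)]| = 240, so the area is 120.
Along each edge there are gcd(|Δx|,|Δy|)+1 lattice points, so counting each shared vertex once the boundary has gcd(28,3) + gcd(1,2) + gcd(22,7) + gcd(7,6) = 1+1+1+1 = 4.
By Pick's theorem I = A − B/2 + 1 = 120 − 4/2 + 1 = 119.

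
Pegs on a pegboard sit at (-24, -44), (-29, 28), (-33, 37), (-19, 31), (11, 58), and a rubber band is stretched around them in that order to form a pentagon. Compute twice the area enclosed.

Using the shoelace formula, 2A = |((-24)·28 − (-29)·(-44)) + ((-29)·37 − (-33)·28) + ((-33)·31 − (-19)·37) + ((-19)·58 − 11·31) + (11·(-44) − (-24)·58)| = 2952, so the area is 1476.

2952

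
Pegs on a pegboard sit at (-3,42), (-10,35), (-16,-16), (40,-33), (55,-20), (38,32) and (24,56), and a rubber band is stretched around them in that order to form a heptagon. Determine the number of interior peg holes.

By the shoelace formula, twice the signed area is |((-3)·35 − (-10)·42) + ((-10)·(-16) − (-16)·35) + ((-16)·(-33) − 40·(-16)) + (40·(-20) − 55·(-33)) + (55·32 − 38·(-20)) + (38·56 − 24·32) + (24·42 − (-3)·56)| = 8274, so the area is 4137.
Summing gcd(|Δx|,|Δy|) over the edges gives the boundary count: gcd(7,7) + gcd(6,51) + gcd(56,17) + gcd(15,13) + gcd(17,52) + gcd(14,24) + gcd(27,14) = 7+3+1+1+1+2+1 = 16.
By Pick's theorem A = I + B/2 − 1, so I = 4137 − 16/2 + 1 = 4130.

4130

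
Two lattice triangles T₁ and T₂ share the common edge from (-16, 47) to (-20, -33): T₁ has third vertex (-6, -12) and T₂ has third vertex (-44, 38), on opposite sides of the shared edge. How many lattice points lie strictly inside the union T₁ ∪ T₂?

1616

The union is the simple quadrilateral with vertices (-16, 47), (-6, -12), (-20, -33), (-44, 38) in order.
The shoelace formula gives twice the area as |((-16)·(-12) − (-6)·47) + ((-6)·(-33) − (-20)·(-12)) + ((-20)·38 − (-44)·(-33)) + ((-44)·47 − (-16)·38)| = 3240, so the area is 1620.
Along each edge there are gcd(|Δx|,|Δy|)+1 lattice points, so counting each shared vertex once the boundary has gcd(10,59) + gcd(14,21) + gcd(24,71) + gcd(28,9) = 1+7+1+1 = 10.
By Pick's theorem I = A − B/2 + 1 = 1620 − 10/2 + 1 = 1616.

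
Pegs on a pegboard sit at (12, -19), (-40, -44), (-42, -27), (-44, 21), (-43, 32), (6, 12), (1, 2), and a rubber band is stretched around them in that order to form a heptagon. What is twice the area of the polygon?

Using the shoelace formula, 2A = |[12·(-44) − (-40)·(-19)] + [(-40)·(-27) − (-42)·(-44)] + [(-42)·21 − (-44)·(-27)] + [(-44)·32 − (-43)·21] + [(-43)·12 − 6·32] + [6·2 − 1·12] + [1·(-19) − 12·2]| = 5382, so the area is 2691.

5382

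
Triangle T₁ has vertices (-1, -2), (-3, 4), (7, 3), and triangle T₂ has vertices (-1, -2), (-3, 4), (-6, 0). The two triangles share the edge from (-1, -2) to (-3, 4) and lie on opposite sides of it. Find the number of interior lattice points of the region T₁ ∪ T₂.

41

The union is the simple quadrilateral with vertices (-1, -2), (7, 3), (-3, 4), (-6, 0) in order.
By the shoelace formula, twice the signed area is |[(-1)·3 − 7·(-2)] + [7·4 − (-3)·3] + [(-3)·0 − (-6)·4] + [(-6)·(-2) − (-1)·0]| = 84, so the area is 42.
Summing gcd(|Δx|,|Δy|) over the edges gives the boundary count: gcd(8,5) + gcd(10,1) + gcd(3,4) + gcd(5,2) = 1+1+1+1 = 4.
By Pick's theorem I = A − B/2 + 1 = 42 − 4/2 + 1 = 41.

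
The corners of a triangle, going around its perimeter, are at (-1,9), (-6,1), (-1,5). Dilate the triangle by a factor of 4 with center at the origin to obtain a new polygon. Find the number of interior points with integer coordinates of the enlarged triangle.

149

Using the shoelace formula, 2A = |[(-1)·1 − (-6)·9] + [(-6)·5 − (-1)·1] + [(-1)·9 − (-1)·5]| = 20, so the area is 10.
Along each edge there are gcd(|Δx|,|Δy|)+1 lattice points, so counting each shared vertex once the boundary has gcd(5,8) + gcd(5,4) + gcd(0,4) = 1+1+4 = 6.
Scaling by 4 multiplies the area by 4² = 16 (so the new area is 160) and multiplies the boundary lattice-point count by 4, giving 24.
By Pick's theorem, the interior count of the dilated polygon is 160 − 24/2 + 1 = 149.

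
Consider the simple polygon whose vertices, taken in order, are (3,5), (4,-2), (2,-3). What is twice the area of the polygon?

15

The shoelace formula gives twice the area as |(3·(-2) − 4·5) + (4·(-3) − 2·(-2)) + (2·5 − 3·(-3))| = 15, so the area is 7.5.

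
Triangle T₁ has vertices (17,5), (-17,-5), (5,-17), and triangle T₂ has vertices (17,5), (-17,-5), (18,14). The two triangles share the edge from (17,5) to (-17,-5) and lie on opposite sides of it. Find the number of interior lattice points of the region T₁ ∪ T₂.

460

The union is the simple quadrilateral with vertices (17,5), (5,-17), (-17,-5), (18,14) in order.
The shoelace formula gives twice the area as |[17·(-17) − 5·5] + [5·(-5) − (-17)·(-17)] + [(-17)·14 − 18·(-5)] + [18·5 − 17·14]| = 924, so the area is 462.
The number of boundary lattice points is Σ gcd(|Δx|,|Δy|) = gcd(12,22) + gcd(22,12) + gcd(35,19) + gcd(1,9) = 2+2+1+1 = 6.
By Pick's theorem I = A − B/2 + 1 = 462 − 6/2 + 1 = 460.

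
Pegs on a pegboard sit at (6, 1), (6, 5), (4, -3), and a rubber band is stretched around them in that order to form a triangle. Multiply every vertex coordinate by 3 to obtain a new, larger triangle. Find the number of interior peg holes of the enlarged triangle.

By the shoelace formula, twice the signed area is |[6·5 − 6·1] + [6·(-3) − 4·5] + [4·1 − 6·(-3)]| = 8, so the area is 4.
The number of boundary lattice points is Σ gcd(|Δx|,|Δy|) = gcd(0,4) + gcd(2,8) + gcd(2,4) = 4+2+2 = 8.
Scaling by 3 multiplies the area by 3² = 9 (so the new area is 36) and multiplies the boundary lattice-point count by 3, giving 24.
By Pick's theorem, the interior count of the dilated polygon is 36 − 24/2 + 1 = 25.

25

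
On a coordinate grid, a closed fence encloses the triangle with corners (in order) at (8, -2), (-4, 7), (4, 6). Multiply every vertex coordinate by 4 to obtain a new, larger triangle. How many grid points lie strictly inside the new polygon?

465

Using the shoelace formula, 2A = |[8·7 − (-4)·(-2)] + [(-4)·6 − 4·7] + [4·(-2) − 8·6]| = 60, so the area is 30.
The number of boundary lattice points is Σ gcd(|Δx|,|Δy|) = gcd(12,9) + gcd(8,1) + gcd(4,8) = 3+1+4 = 8.
Scaling by 4 multiplies the area by 4² = 16 (so the new area is 480) and multiplies the boundary lattice-point count by 4, giving 32.
By Pick's theorem, the interior count of the dilated polygon is 480 − 32/2 + 1 = 465.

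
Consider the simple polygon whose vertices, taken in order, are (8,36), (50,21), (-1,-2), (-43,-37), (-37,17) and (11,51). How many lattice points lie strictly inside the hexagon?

By the shoelace formula, twice the signed area is |(8·21 − 50·36) + (50·(-2) − (-1)·21) + ((-1)·(-37) − (-43)·(-2)) + ((-43)·17 − (-37)·(-37)) + ((-37)·51 − 11·17) + (11·36 − 8·51)| = 5946, so the area is 2973.
Along each edge there are gcd(|Δx|,|Δy|)+1 lattice points, so counting each shared vertex once the boundary has gcd(42,15) + gcd(51,23) + gcd(42,35) + gcd(6,54) + gcd(48,34) + gcd(3,15) = 3+1+7+6+2+3 = 22.
By Pick's theorem A = I + B/2 − 1, so I = 2973 − 22/2 + 1 = 2963.

2963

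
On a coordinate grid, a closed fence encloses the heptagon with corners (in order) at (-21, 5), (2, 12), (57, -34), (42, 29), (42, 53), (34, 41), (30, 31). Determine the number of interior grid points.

1793

The shoelace formula gives twice the area as |((-21)·12 − 2·5) + (2·(-34) − 57·12) + (57·29 − 42·(-34)) + (42·53 − 42·29) + (42·41 − 34·53) + (34·31 − 30·41) + (30·5 − (-21)·31)| = 3620, so the area is 1810.
The number of boundary lattice points is Σ gcd(|Δx|,|Δy|) = gcd(23,7) + gcd(55,46) + gcd(15,63) + gcd(0,24) + gcd(8,12) + gcd(4,10) + gcd(51,26) = 1+1+3+24+4+2+1 = 36.
Pick's theorem gives I = A − B/2 + 1 = 1810 − 36/2 + 1 = 1793.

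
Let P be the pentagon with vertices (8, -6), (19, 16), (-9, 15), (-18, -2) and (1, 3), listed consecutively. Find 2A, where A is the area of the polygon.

877

The shoelace formula gives twice the area as |[8·16 − 19·(-6)] + [19·15 − (-9)·16] + [(-9)·(-2) − (-18)·15] + [(-18)·3 − 1·(-2)] + [1·(-6) − 8·3]| = 877, so the area is 438.5.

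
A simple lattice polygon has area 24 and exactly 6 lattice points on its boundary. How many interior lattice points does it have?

22

From Pick's theorem, I = A − B/2 + 1 = 24 − 6/2 + 1 = 22.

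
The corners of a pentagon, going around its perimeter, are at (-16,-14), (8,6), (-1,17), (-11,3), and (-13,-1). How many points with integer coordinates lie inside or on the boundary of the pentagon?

By the shoelace formula, twice the signed area is |((-16)·6 − 8·(-14)) + (8·17 − (-1)·6) + ((-1)·3 − (-11)·17) + ((-11)·(-1) − (-13)·3) + ((-13)·(-14) − (-16)·(-1))| = 558, so the area is 279.
Summing gcd(|Δx|,|Δy|) over the edges gives the boundary count: gcd(24,20) + gcd(9,11) + gcd(10,14) + gcd(2,4) + gcd(3,13) = 4+1+2+2+1 = 10.
Pick's theorem gives I = A − B/2 + 1 = 279 − 10/2 + 1 = 275, so the closed region contains I + B = 275 + 10 = 285 lattice points.

285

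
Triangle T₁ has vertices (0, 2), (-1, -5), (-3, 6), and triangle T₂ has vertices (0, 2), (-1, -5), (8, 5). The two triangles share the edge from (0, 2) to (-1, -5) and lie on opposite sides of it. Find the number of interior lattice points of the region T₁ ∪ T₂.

The union is the simple quadrilateral with vertices (0, 2), (-3, 6), (-1, -5), (8, 5) in order.
Using the shoelace formula, 2A = |[0·6 − (-3)·2] + [(-3)·(-5) − (-1)·6] + [(-1)·5 − 8·(-5)] + [8·2 − 0·5]| = 78, so the area is 39.
Summing gcd(|Δx|,|Δy|) over the edges gives the boundary count: gcd(3,4) + gcd(2,11) + gcd(9,10) + gcd(8,3) = 1+1+1+1 = 4.
By Pick's theorem I = A − B/2 + 1 = 39 − 4/2 + 1 = 38.

38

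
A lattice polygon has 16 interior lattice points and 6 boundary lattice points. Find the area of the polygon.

By Pick's theorem, A = I + B/2 − 1 = 16 + 6/2 − 1 = 18.

18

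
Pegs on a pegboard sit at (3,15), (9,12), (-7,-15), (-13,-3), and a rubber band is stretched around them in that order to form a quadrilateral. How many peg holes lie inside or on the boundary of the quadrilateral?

The shoelace formula gives twice the area as |(3·12 − 9·15) + (9·(-15) − (-7)·12) + ((-7)·(-3) − (-13)·(-15)) + ((-13)·15 − 3·(-3))| = 510, so the area is 255.
The number of boundary lattice points is Σ gcd(|Δx|,|Δy|) = gcd(6,3) + gcd(16,27) + gcd(6,12) + gcd(16,18) = 3+1+6+2 = 12.
Pick's theorem gives I = A − B/2 + 1 = 255 − 12/2 + 1 = 250, so the closed region contains I + B = 250 + 12 = 262 lattice points.

262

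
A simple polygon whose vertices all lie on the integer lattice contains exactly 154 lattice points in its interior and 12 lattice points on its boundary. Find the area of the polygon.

159

Pick's theorem states A = I + B/2 − 1, so A = 154 + 12/2 − 1 = 159.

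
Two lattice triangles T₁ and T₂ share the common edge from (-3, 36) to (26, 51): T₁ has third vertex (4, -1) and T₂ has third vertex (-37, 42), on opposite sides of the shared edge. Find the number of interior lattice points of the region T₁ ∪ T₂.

925

The union is the simple quadrilateral with vertices (-3, 36), (4, -1), (26, 51), (-37, 42) in order.
The shoelace formula gives twice the area as |[(-3)·(-1) − 4·36] + [4·51 − 26·(-1)] + [26·42 − (-37)·51] + [(-37)·36 − (-3)·42]| = 1862, so the area is 931.
The number of boundary lattice points is Σ gcd(|Δx|,|Δy|) = gcd(7,37) + gcd(22,52) + gcd(63,9) + gcd(34,6) = 1+2+9+2 = 14.
By Pick's theorem I = A − B/2 + 1 = 931 − 14/2 + 1 = 925.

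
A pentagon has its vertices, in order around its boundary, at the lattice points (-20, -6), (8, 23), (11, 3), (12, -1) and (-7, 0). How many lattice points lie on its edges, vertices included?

Summing gcd(|Δx|,|Δy|) over the edges gives the boundary count: gcd(28,29) + gcd(3,20) + gcd(1,4) + gcd(19,1) + gcd(13,6) = 1+1+1+1+1 = 5.

5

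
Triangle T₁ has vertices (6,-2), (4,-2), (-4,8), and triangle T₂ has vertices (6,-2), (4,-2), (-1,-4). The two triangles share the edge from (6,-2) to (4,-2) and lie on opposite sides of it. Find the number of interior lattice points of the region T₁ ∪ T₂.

The union is the simple quadrilateral with vertices (6,-2), (-4,8), (4,-2), (-1,-4) in order.
Using the shoelace formula, 2A = |(6·8 − (-4)·(-2)) + ((-4)·(-2) − 4·8) + (4·(-4) − (-1)·(-2)) + ((-1)·(-2) − 6·(-4))| = 24, so the area is 12.
The number of boundary lattice points is Σ gcd(|Δx|,|Δy|) = gcd(10,10) + gcd(8,10) + gcd(5,2) + gcd(7,2) = 10+2+1+1 = 14.
By Pick's theorem I = A − B/2 + 1 = 12 − 14/2 + 1 = 6.

6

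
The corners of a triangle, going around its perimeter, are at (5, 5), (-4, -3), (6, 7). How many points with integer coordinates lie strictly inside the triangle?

0

By the shoelace formula, twice the signed area is |(5·(-3) − (-4)·5) + ((-4)·7 − 6·(-3)) + (6·5 − 5·7)| = 10, so the area is 5.
The number of boundary lattice points is Σ gcd(|Δx|,|Δy|) = gcd(9,8) + gcd(10,10) + gcd(1,2) = 1+10+1 = 12.
Pick's theorem gives I = A − B/2 + 1 = 5 − 12/2 + 1 = 0.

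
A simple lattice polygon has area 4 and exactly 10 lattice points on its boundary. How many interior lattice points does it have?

0

From Pick's theorem, I = A − B/2 + 1 = 4 − 10/2 + 1 = 0.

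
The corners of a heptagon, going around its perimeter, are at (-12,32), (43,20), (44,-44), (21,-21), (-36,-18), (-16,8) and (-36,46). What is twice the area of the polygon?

Using the shoelace formula, 2A = |((-12)·20 − 43·32) + (43·(-44) − 44·20) + (44·(-21) − 21·(-44)) + (21·(-18) − (-36)·(-21)) + ((-36)·8 − (-16)·(-18)) + ((-16)·46 − (-36)·8) + ((-36)·32 − (-12)·46)| = 7146, so the area is 3573.

7146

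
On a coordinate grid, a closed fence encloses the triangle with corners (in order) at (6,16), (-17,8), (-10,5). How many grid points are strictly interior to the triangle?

By the shoelace formula, twice the signed area is |[6·8 − (-17)·16] + [(-17)·5 − (-10)·8] + [(-10)·16 − 6·5]| = 125, so the area is 62.5.
Summing gcd(|Δx|,|Δy|) over the edges gives the boundary count: gcd(23,8) + gcd(7,3) + gcd(16,11) = 1+1+1 = 3.
Pick's theorem gives I = A − B/2 + 1 = 62.5 − 3/2 + 1 = 62.

62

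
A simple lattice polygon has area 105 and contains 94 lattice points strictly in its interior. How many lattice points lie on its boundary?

24

Pick's theorem gives A = I + B/2 − 1, so B = 2(A − I + 1) = 2(105 − 94 + 1) = 24.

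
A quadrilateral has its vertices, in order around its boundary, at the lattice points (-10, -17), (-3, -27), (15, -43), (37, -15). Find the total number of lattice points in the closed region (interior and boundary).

Using the shoelace formula, 2A = |[(-10)·(-27) − (-3)·(-17)] + [(-3)·(-43) − 15·(-27)] + [15·(-15) − 37·(-43)] + [37·(-17) − (-10)·(-15)]| = 1340, so the area is 670.
Along each edge there are gcd(|Δx|,|Δy|)+1 lattice points, so counting each shared vertex once the boundary has gcd(7,10) + gcd(18,16) + gcd(22,28) + gcd(47,2) = 1+2+2+1 = 6.
Pick's theorem gives I = A − B/2 + 1 = 670 − 6/2 + 1 = 668, so the closed region contains I + B = 668 + 6 = 674 lattice points.

674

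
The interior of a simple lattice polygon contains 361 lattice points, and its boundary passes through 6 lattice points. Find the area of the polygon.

By Pick's theorem, A = I + B/2 − 1 = 361 + 6/2 − 1 = 363.

363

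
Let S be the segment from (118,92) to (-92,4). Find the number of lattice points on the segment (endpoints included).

The number of lattice points on a segment between lattice points is gcd(|Δx|,|Δy|) + 1 = gcd(210,88) + 1 = 2 + 1 = 3.

3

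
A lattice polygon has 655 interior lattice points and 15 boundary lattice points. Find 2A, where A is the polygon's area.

Pick's theorem states A = I + B/2 − 1, so A = 655 + 15/2 − 1 = 1323/2.
Hence 2A = 1323.

1323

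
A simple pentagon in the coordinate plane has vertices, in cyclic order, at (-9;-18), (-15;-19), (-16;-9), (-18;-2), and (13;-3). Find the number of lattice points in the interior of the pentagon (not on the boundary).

288

The shoelace formula gives twice the area as |[(-9)·(-19) − (-15)·(-18)] + [(-15)·(-9) − (-16)·(-19)] + [(-16)·(-2) − (-18)·(-9)] + [(-18)·(-3) − 13·(-2)] + [13·(-18) − (-9)·(-3)]| = 579, so the area is 579/2.
Summing gcd(|Δx|,|Δy|) over the edges gives the boundary count: gcd(6,1) + gcd(1,10) + gcd(2,7) + gcd(31,1) + gcd(22,15) = 1+1+1+1+1 = 5.
By Pick's theorem A = I + B/2 − 1, so I = 579/2 − 5/2 + 1 = 288.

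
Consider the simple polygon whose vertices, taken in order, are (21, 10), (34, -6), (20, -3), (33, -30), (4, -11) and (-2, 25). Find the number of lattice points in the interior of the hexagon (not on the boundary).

By the shoelace formula, twice the signed area is |(21·(-6) − 34·10) + (34·(-3) − 20·(-6)) + (20·(-30) − 33·(-3)) + (33·(-11) − 4·(-30)) + (4·25 − (-2)·(-11)) + ((-2)·10 − 21·25)| = 1659, so the area is 1659/2.
Along each edge there are gcd(|Δx|,|Δy|)+1 lattice points, so counting each shared vertex once the boundary has gcd(13,16) + gcd(14,3) + gcd(13,27) + gcd(29,19) + gcd(6,36) + gcd(23,15) = 1+1+1+1+6+1 = 11.
Pick's theorem gives I = A − B/2 + 1 = 1659/2 − 11/2 + 1 = 825.

825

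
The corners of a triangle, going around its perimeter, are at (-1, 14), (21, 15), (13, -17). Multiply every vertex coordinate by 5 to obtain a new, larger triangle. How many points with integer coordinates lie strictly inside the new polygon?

By the shoelace formula, twice the signed area is |((-1)·15 − 21·14) + (21·(-17) − 13·15) + (13·14 − (-1)·(-17))| = 696, so the area is 348.
Along each edge there are gcd(|Δx|,|Δy|)+1 lattice points, so counting each shared vertex once the boundary has gcd(22,1) + gcd(8,32) + gcd(14,31) = 1+8+1 = 10.
Scaling by 5 multiplies the area by 5² = 25 (so the new area is 8700) and multiplies the boundary lattice-point count by 5, giving 50.
By Pick's theorem, the interior count of the dilated polygon is 8700 − 50/2 + 1 = 8676.

8676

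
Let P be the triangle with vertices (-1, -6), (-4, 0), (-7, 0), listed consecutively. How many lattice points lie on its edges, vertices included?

12

The number of boundary lattice points is Σ gcd(|Δx|,|Δy|) = gcd(3,6) + gcd(3,0) + gcd(6,6) = 3+3+6 = 12.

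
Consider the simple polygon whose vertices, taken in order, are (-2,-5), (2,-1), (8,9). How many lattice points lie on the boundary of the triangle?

8

The number of boundary lattice points is Σ gcd(|Δx|,|Δy|) = gcd(4,4) + gcd(6,10) + gcd(10,14) = 4+2+2 = 8.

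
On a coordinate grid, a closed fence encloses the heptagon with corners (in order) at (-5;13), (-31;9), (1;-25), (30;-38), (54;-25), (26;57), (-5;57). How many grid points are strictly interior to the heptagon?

By the shoelace formula, twice the signed area is |((-5)·9 − (-31)·13) + ((-31)·(-25) − 1·9) + (1·(-38) − 30·(-25)) + (30·(-25) − 54·(-38)) + (54·57 − 26·(-25)) + (26·57 − (-5)·57) + ((-5)·13 − (-5)·57)| = 8853, so the area is 8853/2.
Summing gcd(|Δx|,|Δy|) over the edges gives the boundary count: gcd(26,4) + gcd(32,34) + gcd(29,13) + gcd(24,13) + gcd(28,82) + gcd(31,0) + gcd(0,44) = 2+2+1+1+2+31+44 = 83.
Pick's theorem gives I = A − B/2 + 1 = 8853/2 − 83/2 + 1 = 4386.

4386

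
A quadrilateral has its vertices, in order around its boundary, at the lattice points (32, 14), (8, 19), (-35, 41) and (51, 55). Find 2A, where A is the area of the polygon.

3573

The shoelace formula gives twice the area as |[32·19 − 8·14] + [8·41 − (-35)·19] + [(-35)·55 − 51·41] + [51·14 − 32·55]| = 3573, so the area is 1786.5.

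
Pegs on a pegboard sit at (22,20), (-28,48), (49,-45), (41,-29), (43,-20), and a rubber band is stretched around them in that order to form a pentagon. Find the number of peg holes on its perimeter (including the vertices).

13

The number of boundary lattice points is Σ gcd(|Δx|,|Δy|) = gcd(50,28) + gcd(77,93) + gcd(8,16) + gcd(2,9) + gcd(21,40) = 2+1+8+1+1 = 13.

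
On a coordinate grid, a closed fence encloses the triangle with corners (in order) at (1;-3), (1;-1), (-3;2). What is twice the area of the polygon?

8

The shoelace formula gives twice the area as |[1·(-1) − 1·(-3)] + [1·2 − (-3)·(-1)] + [(-3)·(-3) − 1·2]| = 8, so the area is 4.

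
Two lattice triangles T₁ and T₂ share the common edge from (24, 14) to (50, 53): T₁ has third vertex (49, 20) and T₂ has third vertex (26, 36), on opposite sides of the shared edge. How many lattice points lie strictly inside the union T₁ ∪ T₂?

655

The union is the simple quadrilateral with vertices (24, 14), (49, 20), (50, 53), (26, 36) in order.
The shoelace formula gives twice the area as |[24·20 − 49·14] + [49·53 − 50·20] + [50·36 − 26·53] + [26·14 − 24·36]| = 1313, so the area is 1313/2.
The number of boundary lattice points is Σ gcd(|Δx|,|Δy|) = gcd(25,6) + gcd(1,33) + gcd(24,17) + gcd(2,22) = 1+1+1+2 = 5.
By Pick's theorem I = A − B/2 + 1 = 1313/2 − 5/2 + 1 = 655.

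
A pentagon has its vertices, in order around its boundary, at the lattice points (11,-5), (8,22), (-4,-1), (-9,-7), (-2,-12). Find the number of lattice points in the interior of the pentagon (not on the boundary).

By the shoelace formula, twice the signed area is |[11·22 − 8·(-5)] + [8·(-1) − (-4)·22] + [(-4)·(-7) − (-9)·(-1)] + [(-9)·(-12) − (-2)·(-7)] + [(-2)·(-5) − 11·(-12)]| = 617, so the area is 617/2.
The number of boundary lattice points is Σ gcd(|Δx|,|Δy|) = gcd(3,27) + gcd(12,23) + gcd(5,6) + gcd(7,5) + gcd(13,7) = 3+1+1+1+1 = 7.
Pick's theorem gives I = A − B/2 + 1 = 617/2 − 7/2 + 1 = 306.

306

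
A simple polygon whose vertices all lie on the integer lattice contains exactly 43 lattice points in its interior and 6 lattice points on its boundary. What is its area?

45

Pick's theorem states A = I + B/2 − 1, so A = 43 + 6/2 − 1 = 45.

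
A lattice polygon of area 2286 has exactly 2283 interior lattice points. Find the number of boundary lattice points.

8

Pick's theorem gives A = I + B/2 − 1, so B = 2(A − I + 1) = 2(2286 − 2283 + 1) = 8.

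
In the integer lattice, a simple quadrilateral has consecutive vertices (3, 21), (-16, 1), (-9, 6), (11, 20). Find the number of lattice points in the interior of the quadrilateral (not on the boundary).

Using the shoelace formula, 2A = |[3·1 − (-16)·21] + [(-16)·6 − (-9)·1] + [(-9)·20 − 11·6] + [11·21 − 3·20]| = 177, so the area is 177/2.
The number of boundary lattice points is Σ gcd(|Δx|,|Δy|) = gcd(19,20) + gcd(7,5) + gcd(20,14) + gcd(8,1) = 1+1+2+1 = 5.
Pick's theorem gives I = A − B/2 + 1 = 177/2 − 5/2 + 1 = 87.

87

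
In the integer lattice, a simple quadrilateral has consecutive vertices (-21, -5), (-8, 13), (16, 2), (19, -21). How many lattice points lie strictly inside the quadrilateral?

719

By the shoelace formula, twice the signed area is |[(-21)·13 − (-8)·(-5)] + [(-8)·2 − 16·13] + [16·(-21) − 19·2] + [19·(-5) − (-21)·(-21)]| = 1447, so the area is 723.5.
Summing gcd(|Δx|,|Δy|) over the edges gives the boundary count: gcd(13,18) + gcd(24,11) + gcd(3,23) + gcd(40,16) = 1+1+1+8 = 11.
By Pick's theorem A = I + B/2 − 1, so I = 723.5 − 11/2 + 1 = 719.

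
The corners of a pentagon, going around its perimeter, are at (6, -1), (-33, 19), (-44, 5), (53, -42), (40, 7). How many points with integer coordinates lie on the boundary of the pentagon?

6

Along each edge there are gcd(|Δx|,|Δy|)+1 lattice points, so counting each shared vertex once the boundary has gcd(39,20) + gcd(11,14) + gcd(97,47) + gcd(13,49) + gcd(34,8) = 1+1+1+1+2 = 6.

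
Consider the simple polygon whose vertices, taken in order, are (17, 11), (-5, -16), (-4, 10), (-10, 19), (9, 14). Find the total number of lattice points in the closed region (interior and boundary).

383

By the shoelace formula, twice the signed area is |(17·(-16) − (-5)·11) + ((-5)·10 − (-4)·(-16)) + ((-4)·19 − (-10)·10) + ((-10)·14 − 9·19) + (9·11 − 17·14)| = 757, so the area is 757/2.
Along each edge there are gcd(|Δx|,|Δy|)+1 lattice points, so counting each shared vertex once the boundary has gcd(22,27) + gcd(1,26) + gcd(6,9) + gcd(19,5) + gcd(8,3) = 1+1+3+1+1 = 7.
Pick's theorem gives I = A − B/2 + 1 = 757/2 − 7/2 + 1 = 376, so the closed region contains I + B = 376 + 7 = 383 lattice points.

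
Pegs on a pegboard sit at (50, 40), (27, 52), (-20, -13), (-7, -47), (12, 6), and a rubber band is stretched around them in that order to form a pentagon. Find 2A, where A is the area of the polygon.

3760

Using the shoelace formula, 2A = |[50·52 − 27·40] + [27·(-13) − (-20)·52] + [(-20)·(-47) − (-7)·(-13)] + [(-7)·6 − 12·(-47)] + [12·40 − 50·6]| = 3760, so the area is 1880.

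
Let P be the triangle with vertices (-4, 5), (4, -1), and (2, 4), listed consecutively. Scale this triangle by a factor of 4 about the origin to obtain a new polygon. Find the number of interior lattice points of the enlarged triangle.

217

Using the shoelace formula, 2A = |[(-4)·(-1) − 4·5] + [4·4 − 2·(-1)] + [2·5 − (-4)·4]| = 28, so the area is 14.
The number of boundary lattice points is Σ gcd(|Δx|,|Δy|) = gcd(8,6) + gcd(2,5) + gcd(6,1) = 2+1+1 = 4.
Scaling by 4 multiplies the area by 4² = 16 (so the new area is 224) and multiplies the boundary lattice-point count by 4, giving 16.
By Pick's theorem, the interior count of the dilated polygon is 224 − 16/2 + 1 = 217.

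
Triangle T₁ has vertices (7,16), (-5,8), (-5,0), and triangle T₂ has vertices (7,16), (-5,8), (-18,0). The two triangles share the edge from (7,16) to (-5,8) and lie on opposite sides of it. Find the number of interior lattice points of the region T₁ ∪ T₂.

46

The union is the simple quadrilateral with vertices (7,16), (-5,0), (-5,8), (-18,0) in order.
Using the shoelace formula, 2A = |[7·0 − (-5)·16] + [(-5)·8 − (-5)·0] + [(-5)·0 − (-18)·8] + [(-18)·16 − 7·0]| = 104, so the area is 52.
Along each edge there are gcd(|Δx|,|Δy|)+1 lattice points, so counting each shared vertex once the boundary has gcd(12,16) + gcd(0,8) + gcd(13,8) + gcd(25,16) = 4+8+1+1 = 14.
By Pick's theorem I = A − B/2 + 1 = 52 − 14/2 + 1 = 46.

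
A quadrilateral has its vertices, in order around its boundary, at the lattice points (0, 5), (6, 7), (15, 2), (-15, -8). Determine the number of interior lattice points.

138

Using the shoelace formula, 2A = |[0·7 − 6·5] + [6·2 − 15·7] + [15·(-8) − (-15)·2] + [(-15)·5 − 0·(-8)]| = 288, so the area is 144.
Along each edge there are gcd(|Δx|,|Δy|)+1 lattice points, so counting each shared vertex once the boundary has gcd(6,2) + gcd(9,5) + gcd(30,10) + gcd(15,13) = 2+1+10+1 = 14.
Pick's theorem gives I = A − B/2 + 1 = 144 − 14/2 + 1 = 138.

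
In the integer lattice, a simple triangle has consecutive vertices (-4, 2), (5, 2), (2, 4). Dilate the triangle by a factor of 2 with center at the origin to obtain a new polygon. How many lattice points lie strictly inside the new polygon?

By the shoelace formula, twice the signed area is |[(-4)·2 − 5·2] + [5·4 − 2·2] + [2·2 − (-4)·4]| = 18, so the area is 9.
Along each edge there are gcd(|Δx|,|Δy|)+1 lattice points, so counting each shared vertex once the boundary has gcd(9,0) + gcd(3,2) + gcd(6,2) = 9+1+2 = 12.
Scaling by 2 multiplies the area by 2² = 4 (so the new area is 36) and multiplies the boundary lattice-point count by 2, giving 24.
By Pick's theorem, the interior count of the dilated polygon is 36 − 24/2 + 1 = 25.

25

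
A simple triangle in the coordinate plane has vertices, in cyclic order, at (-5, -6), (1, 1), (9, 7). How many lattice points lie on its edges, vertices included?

Summing gcd(|Δx|,|Δy|) over the edges gives the boundary count: gcd(6,7) + gcd(8,6) + gcd(14,13) = 1+2+1 = 4.

4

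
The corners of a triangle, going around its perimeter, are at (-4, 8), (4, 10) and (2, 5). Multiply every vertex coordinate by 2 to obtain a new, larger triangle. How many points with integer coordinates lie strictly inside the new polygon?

67

Using the shoelace formula, 2A = |[(-4)·10 − 4·8] + [4·5 − 2·10] + [2·8 − (-4)·5]| = 36, so the area is 18.
The number of boundary lattice points is Σ gcd(|Δx|,|Δy|) = gcd(8,2) + gcd(2,5) + gcd(6,3) = 2+1+3 = 6.
Scaling by 2 multiplies the area by 2² = 4 (so the new area is 72) and multiplies the boundary lattice-point count by 2, giving 12.
By Pick's theorem, the interior count of the dilated polygon is 72 − 12/2 + 1 = 67.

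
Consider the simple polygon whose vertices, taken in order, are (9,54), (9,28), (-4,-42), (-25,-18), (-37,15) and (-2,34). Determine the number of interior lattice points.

By the shoelace formula, twice the signed area is |(9·28 − 9·54) + (9·(-42) − (-4)·28) + ((-4)·(-18) − (-25)·(-42)) + ((-25)·15 − (-37)·(-18)) + ((-37)·34 − (-2)·15) + ((-2)·54 − 9·34)| = 4161, so the area is 2080.5.
The number of boundary lattice points is Σ gcd(|Δx|,|Δy|) = gcd(0,26) + gcd(13,70) + gcd(21,24) + gcd(12,33) + gcd(35,19) + gcd(11,20) = 26+1+3+3+1+1 = 35.
By Pick's theorem A = I + B/2 − 1, so I = 2080.5 − 35/2 + 1 = 2064.

2064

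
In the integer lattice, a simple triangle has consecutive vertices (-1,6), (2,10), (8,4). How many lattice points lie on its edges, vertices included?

Along each edge there are gcd(|Δx|,|Δy|)+1 lattice points, so counting each shared vertex once the boundary has gcd(3,4) + gcd(6,6) + gcd(9,2) = 1+6+1 = 8.

8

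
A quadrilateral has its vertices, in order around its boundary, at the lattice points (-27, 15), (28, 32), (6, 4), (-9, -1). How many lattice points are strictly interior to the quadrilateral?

744

The shoelace formula gives twice the area as |[(-27)·32 − 28·15] + [28·4 − 6·32] + [6·(-1) − (-9)·4] + [(-9)·15 − (-27)·(-1)]| = 1496, so the area is 748.
The number of boundary lattice points is Σ gcd(|Δx|,|Δy|) = gcd(55,17) + gcd(22,28) + gcd(15,5) + gcd(18,16) = 1+2+5+2 = 10.
Pick's theorem gives I = A − B/2 + 1 = 748 − 10/2 + 1 = 744.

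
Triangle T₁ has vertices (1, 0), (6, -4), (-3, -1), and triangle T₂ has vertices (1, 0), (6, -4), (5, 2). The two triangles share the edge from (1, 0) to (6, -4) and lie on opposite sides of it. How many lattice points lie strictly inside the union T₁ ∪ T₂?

The union is the simple quadrilateral with vertices (1, 0), (-3, -1), (6, -4), (5, 2) in order.
The shoelace formula gives twice the area as |[1·(-1) − (-3)·0] + [(-3)·(-4) − 6·(-1)] + [6·2 − 5·(-4)] + [5·0 − 1·2]| = 47, so the area is 47/2.
The number of boundary lattice points is Σ gcd(|Δx|,|Δy|) = gcd(4,1) + gcd(9,3) + gcd(1,6) + gcd(4,2) = 1+3+1+2 = 7.
By Pick's theorem I = A − B/2 + 1 = 47/2 − 7/2 + 1 = 21.

21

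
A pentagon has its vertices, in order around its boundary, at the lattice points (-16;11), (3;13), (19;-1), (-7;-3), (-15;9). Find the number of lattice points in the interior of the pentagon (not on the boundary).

338

The shoelace formula gives twice the area as |((-16)·13 − 3·11) + (3·(-1) − 19·13) + (19·(-3) − (-7)·(-1)) + ((-7)·9 − (-15)·(-3)) + ((-15)·11 − (-16)·9)| = 684, so the area is 342.
Summing gcd(|Δx|,|Δy|) over the edges gives the boundary count: gcd(19,2) + gcd(16,14) + gcd(26,2) + gcd(8,12) + gcd(1,2) = 1+2+2+4+1 = 10.
By Pick's theorem A = I + B/2 − 1, so I = 342 − 10/2 + 1 = 338.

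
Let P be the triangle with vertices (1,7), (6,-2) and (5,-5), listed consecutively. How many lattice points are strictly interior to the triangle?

10

By the shoelace formula, twice the signed area is |[1·(-2) − 6·7] + [6·(-5) − 5·(-2)] + [5·7 − 1·(-5)]| = 24, so the area is 12.
Summing gcd(|Δx|,|Δy|) over the edges gives the boundary count: gcd(5,9) + gcd(1,3) + gcd(4,12) = 1+1+4 = 6.
By Pick's theorem A = I + B/2 − 1, so I = 12 − 6/2 + 1 = 10.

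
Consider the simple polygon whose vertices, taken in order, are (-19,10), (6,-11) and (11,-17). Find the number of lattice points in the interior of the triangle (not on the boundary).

The shoelace formula gives twice the area as |[(-19)·(-11) − 6·10] + [6·(-17) − 11·(-11)] + [11·10 − (-19)·(-17)]| = 45, so the area is 22.5.
Summing gcd(|Δx|,|Δy|) over the edges gives the boundary count: gcd(25,21) + gcd(5,6) + gcd(30,27) = 1+1+3 = 5.
Pick's theorem gives I = A − B/2 + 1 = 22.5 − 5/2 + 1 = 21.

21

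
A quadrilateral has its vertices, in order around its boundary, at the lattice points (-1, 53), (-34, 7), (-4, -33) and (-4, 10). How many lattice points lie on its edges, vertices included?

Along each edge there are gcd(|Δx|,|Δy|)+1 lattice points, so counting each shared vertex once the boundary has gcd(33,46) + gcd(30,40) + gcd(0,43) + gcd(3,43) = 1+10+43+1 = 55.

55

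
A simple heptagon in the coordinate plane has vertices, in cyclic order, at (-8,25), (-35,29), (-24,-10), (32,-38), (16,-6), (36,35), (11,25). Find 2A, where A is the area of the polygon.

By the shoelace formula, twice the signed area is |((-8)·29 − (-35)·25) + ((-35)·(-10) − (-24)·29) + ((-24)·(-38) − 32·(-10)) + (32·(-6) − 16·(-38)) + (16·35 − 36·(-6)) + (36·25 − 11·35) + (11·25 − (-8)·25)| = 5103, so the area is 5103/2.

5103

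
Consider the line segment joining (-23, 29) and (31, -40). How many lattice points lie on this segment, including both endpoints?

The number of lattice points on a segment between lattice points is gcd(|Δx|,|Δy|) + 1 = gcd(54,69) + 1 = 3 + 1 = 4.

4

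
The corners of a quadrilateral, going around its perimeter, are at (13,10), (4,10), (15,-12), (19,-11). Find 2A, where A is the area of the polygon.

288

By the shoelace formula, twice the signed area is |[13·10 − 4·10] + [4·(-12) − 15·10] + [15·(-11) − 19·(-12)] + [19·10 − 13·(-11)]| = 288, so the area is 144.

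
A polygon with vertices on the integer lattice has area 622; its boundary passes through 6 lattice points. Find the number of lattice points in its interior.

620

From Pick's theorem, I = A − B/2 + 1 = 622 − 6/2 + 1 = 620.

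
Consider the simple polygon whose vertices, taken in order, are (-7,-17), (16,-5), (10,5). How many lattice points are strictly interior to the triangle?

By the shoelace formula, twice the signed area is |((-7)·(-5) − 16·(-17)) + (16·5 − 10·(-5)) + (10·(-17) − (-7)·5)| = 302, so the area is 151.
The number of boundary lattice points is Σ gcd(|Δx|,|Δy|) = gcd(23,12) + gcd(6,10) + gcd(17,22) = 1+2+1 = 4.
Pick's theorem gives I = A − B/2 + 1 = 151 − 4/2 + 1 = 150.

150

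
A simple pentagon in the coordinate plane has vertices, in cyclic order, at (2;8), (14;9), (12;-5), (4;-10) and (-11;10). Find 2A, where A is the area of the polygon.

550

By the shoelace formula, twice the signed area is |[2·9 − 14·8] + [14·(-5) − 12·9] + [12·(-10) − 4·(-5)] + [4·10 − (-11)·(-10)] + [(-11)·8 − 2·10]| = 550, so the area is 275.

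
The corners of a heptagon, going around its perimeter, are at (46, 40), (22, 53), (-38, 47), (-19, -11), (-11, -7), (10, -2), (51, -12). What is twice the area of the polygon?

Using the shoelace formula, 2A = |[46·53 − 22·40] + [22·47 − (-38)·53] + [(-38)·(-11) − (-19)·47] + [(-19)·(-7) − (-11)·(-11)] + [(-11)·(-2) − 10·(-7)] + [10·(-12) − 51·(-2)] + [51·40 − 46·(-12)]| = 8595, so the area is 4297.5.

8595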